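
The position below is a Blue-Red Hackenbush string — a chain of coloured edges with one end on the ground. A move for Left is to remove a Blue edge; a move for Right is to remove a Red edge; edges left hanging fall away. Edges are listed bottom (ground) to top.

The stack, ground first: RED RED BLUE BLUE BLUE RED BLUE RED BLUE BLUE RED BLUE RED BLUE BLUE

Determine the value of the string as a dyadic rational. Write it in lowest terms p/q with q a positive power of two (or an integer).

-9513/8192

Build val(s[:k]) for k = 1..15, string s = RED RED BLUE BLUE BLUE RED BLUE RED BLUE BLUE RED BLUE RED BLUE BLUE.
1 of 15 · R · max L −∞ · min R 0 -> -1
2 of 15 · RR · max L −∞ · min R -1 -> -2
3 of 15 · RRB · max L -2 · min R -1 -> -3/2
4 of 15 · RRBB · max L -3/2 · min R -1 -> -5/4
5 of 15 · RRBBB · max L -5/4 · min R -1 -> -9/8
6 of 15 · RRBBBR · max L -5/4 · min R -9/8 -> -19/16
7 of 15 · RRBBBRB · max L -19/16 · min R -9/8 -> -37/32
8 of 15 · RRBBBRBR · max L -19/16 · min R -37/32 -> -75/64
9 of 15 · RRBBBRBRB · max L -75/64 · min R -37/32 -> -149/128
10 of 15 · RRBBBRBRBB · max L -149/128 · min R -37/32 -> -297/256
11 of 15 · RRBBBRBRBBR · max L -149/128 · min R -297/256 -> -595/512
12 of 15 · RRBBBRBRBBRB · max L -595/512 · min R -297/256 -> -1189/1024
13 of 15 · RRBBBRBRBBRBR · max L -595/512 · min R -1189/1024 -> -2379/2048
14 of 15 · RRBBBRBRBBRBRB · max L -2379/2048 · min R -1189/1024 -> -4757/4096
15 of 15 · RRBBBRBRBBRBRBB · max L -4757/4096 · min R -1189/1024 -> -9513/8192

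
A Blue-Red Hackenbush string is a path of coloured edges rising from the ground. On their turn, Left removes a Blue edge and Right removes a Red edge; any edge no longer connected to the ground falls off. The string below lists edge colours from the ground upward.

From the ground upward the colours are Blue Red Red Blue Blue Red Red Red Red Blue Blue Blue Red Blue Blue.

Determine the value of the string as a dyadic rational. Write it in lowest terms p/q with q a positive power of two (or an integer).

Recurse on prefixes of the 15-edge string Blue Red Red Blue Blue Red Red Red Red Blue Blue Blue Red Blue Blue:
G_1 [B]  L=[0]  R=[∅]  = 1
G_2 [BR]  L=[0]  R=[1]  = 1/2
G_3 [BRR]  L=[0]  R=[1/2,1]  = 1/4
G_4 [BRRB]  L=[0,1/4]  R=[1/2,1]  = 3/8
G_5 [BRRBB]  L=[0,1/4,3/8]  R=[1/2,1]  = 7/16
G_6 [BRRBBR]  L=[0,1/4,3/8]  R=[7/16,1/2,1]  = 13/32
G_7 [BRRBBRR]  L=[0,1/4,3/8]  R=[13/32,7/16,1/2,1]  = 25/64
G_8 [BRRBBRRR]  L=[0,1/4,3/8]  R=[25/64,13/32,7/16,1/2,1]  = 49/128
G_9 [BRRBBRRRR]  L=[0,1/4,3/8]  R=[49/128,25/64,13/32,7/16,1/2,1]  = 97/256
G_10 [BRRBBRRRRB]  L=[0,1/4,3/8,97/256]  R=[49/128,25/64,13/32,7/16,1/2,1]  = 195/512
G_11 [BRRBBRRRRBB]  L=[0,1/4,3/8,97/256,195/512]  R=[49/128,25/64,13/32,7/16,1/2,1]  = 391/1024
G_12 [BRRBBRRRRBBB]  L=[0,1/4,3/8,97/256,195/512,391/1024]  R=[49/128,25/64,13/32,7/16,1/2,1]  = 783/2048
G_13 [BRRBBRRRRBBBR]  L=[0,1/4,3/8,97/256,195/512,391/1024]  R=[783/2048,49/128,25/64,13/32,7/16,1/2,1]  = 1565/4096
G_14 [BRRBBRRRRBBBRB]  L=[0,1/4,3/8,97/256,195/512,391/1024,1565/4096]  R=[783/2048,49/128,25/64,13/32,7/16,1/2,1]  = 3131/8192
G_15 [BRRBBRRRRBBBRBB]  L=[0,1/4,3/8,97/256,195/512,391/1024,1565/4096,3131/8192]  R=[783/2048,49/128,25/64,13/32,7/16,1/2,1]  = 6263/16384

6263/16384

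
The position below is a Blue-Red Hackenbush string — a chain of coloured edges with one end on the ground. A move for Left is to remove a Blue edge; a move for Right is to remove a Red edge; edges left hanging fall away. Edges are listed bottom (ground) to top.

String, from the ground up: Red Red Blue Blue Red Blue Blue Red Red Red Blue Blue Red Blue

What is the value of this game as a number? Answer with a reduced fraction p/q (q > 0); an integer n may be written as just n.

Build G(s[:k]) for k = 1..14, string s = Red Red Blue Blue Red Blue Blue Red Red Red Blue Blue Red Blue.
G_1 [R]  L=[]  R=[0]  so -1
G_2 [RR]  L=[]  R=[-1,0]  so -2
G_3 [RRB]  L=[-2]  R=[-1,0]  so -3/2
G_4 [RRBB]  L=[-2,-3/2]  R=[-1,0]  so -5/4
G_5 [RRBBR]  L=[-2,-3/2]  R=[-5/4,-1,0]  so -11/8
G_6 [RRBBRB]  L=[-2,-3/2,-11/8]  R=[-5/4,-1,0]  so -21/16
G_7 [RRBBRBB]  L=[-2,-3/2,-11/8,-21/16]  R=[-5/4,-1,0]  so -41/32
G_8 [RRBBRBBR]  L=[-2,-3/2,-11/8,-21/16]  R=[-41/32,-5/4,-1,0]  so -83/64
G_9 [RRBBRBBRR]  L=[-2,-3/2,-11/8,-21/16]  R=[-83/64,-41/32,-5/4,-1,0]  so -167/128
G_10 [RRBBRBBRRR]  L=[-2,-3/2,-11/8,-21/16]  R=[-167/128,-83/64,-41/32,-5/4,-1,0]  so -335/256
G_11 [RRBBRBBRRRB]  L=[-2,-3/2,-11/8,-21/16,-335/256]  R=[-167/128,-83/64,-41/32,-5/4,-1,0]  so -669/512
G_12 [RRBBRBBRRRBB]  L=[-2,-3/2,-11/8,-21/16,-335/256,-669/512]  R=[-167/128,-83/64,-41/32,-5/4,-1,0]  so -1337/1024
G_13 [RRBBRBBRRRBBR]  L=[-2,-3/2,-11/8,-21/16,-335/256,-669/512]  R=[-1337/1024,-167/128,-83/64,-41/32,-5/4,-1,0]  so -2675/2048
G_14 [RRBBRBBRRRBBRB]  L=[-2,-3/2,-11/8,-21/16,-335/256,-669/512,-2675/2048]  R=[-1337/1024,-167/128,-83/64,-41/32,-5/4,-1,0]  so -5349/4096

-5349/4096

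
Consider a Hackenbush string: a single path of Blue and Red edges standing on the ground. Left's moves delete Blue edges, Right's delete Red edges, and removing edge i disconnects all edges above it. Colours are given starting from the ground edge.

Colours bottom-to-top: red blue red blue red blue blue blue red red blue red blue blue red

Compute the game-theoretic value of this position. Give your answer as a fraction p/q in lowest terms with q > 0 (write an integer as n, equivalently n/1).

Prefix values for red blue red blue red blue blue blue red red blue red blue blue red via {L|R} + simplicity:
v_1 [r]  L=[(no moves)]  R=[0]  => -1
v_2 [rb]  L=[-1]  R=[0]  => -1/2
v_3 [rbr]  L=[-1]  R=[-1/2 0]  => -3/4
v_4 [rbrb]  L=[-1 -3/4]  R=[-1/2 0]  => -5/8
v_5 [rbrbr]  L=[-1 -3/4]  R=[-5/8 -1/2 0]  => -11/16
v_6 [rbrbrb]  L=[-1 -3/4 -11/16]  R=[-5/8 -1/2 0]  => -21/32
v_7 [rbrbrbb]  L=[-1 -3/4 -11/16 -21/32]  R=[-5/8 -1/2 0]  => -41/64
v_8 [rbrbrbbb]  L=[-1 -3/4 -11/16 -21/32 -41/64]  R=[-5/8 -1/2 0]  => -81/128
v_9 [rbrbrbbbr]  L=[-1 -3/4 -11/16 -21/32 -41/64]  R=[-81/128 -5/8 -1/2 0]  => -163/256
v_10 [rbrbrbbbrr]  L=[-1 -3/4 -11/16 -21/32 -41/64]  R=[-163/256 -81/128 -5/8 -1/2 0]  => -327/512
v_11 [rbrbrbbbrrb]  L=[-1 -3/4 -11/16 -21/32 -41/64 -327/512]  R=[-163/256 -81/128 -5/8 -1/2 0]  => -653/1024
v_12 [rbrbrbbbrrbr]  L=[-1 -3/4 -11/16 -21/32 -41/64 -327/512]  R=[-653/1024 -163/256 -81/128 -5/8 -1/2 0]  => -1307/2048
v_13 [rbrbrbbbrrbrb]  L=[-1 -3/4 -11/16 -21/32 -41/64 -327/512 -1307/2048]  R=[-653/1024 -163/256 -81/128 -5/8 -1/2 0]  => -2613/4096
v_14 [rbrbrbbbrrbrbb]  L=[-1 -3/4 -11/16 -21/32 -41/64 -327/512 -1307/2048 -2613/4096]  R=[-653/1024 -163/256 -81/128 -5/8 -1/2 0]  => -5225/8192
v_15 [rbrbrbbbrrbrbbr]  L=[-1 -3/4 -11/16 -21/32 -41/64 -327/512 -1307/2048 -2613/4096]  R=[-5225/8192 -653/1024 -163/256 -81/128 -5/8 -1/2 0]  => -10451/16384

-10451/16384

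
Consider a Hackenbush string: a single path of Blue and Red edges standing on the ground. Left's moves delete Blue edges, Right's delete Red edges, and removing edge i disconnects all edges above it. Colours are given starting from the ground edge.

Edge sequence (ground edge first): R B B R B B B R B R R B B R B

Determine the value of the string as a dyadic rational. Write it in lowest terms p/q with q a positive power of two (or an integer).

-4453/16384

edge 1 of 15 (R): { (no moves) | 0 } → -1
edge 2 of 15 (B): { -1 | 0 } → -1/2
edge 3 of 15 (B): { -1,-1/2 | 0 } → -1/4
edge 4 of 15 (R): { -1,-1/2 | -1/4,0 } → -3/8
edge 5 of 15 (B): { -1,-1/2,-3/8 | -1/4,0 } → -5/16
edge 6 of 15 (B): { -1,-1/2,-3/8,-5/16 | -1/4,0 } → -9/32
edge 7 of 15 (B): { -1,-1/2,-3/8,-5/16,-9/32 | -1/4,0 } → -17/64
edge 8 of 15 (R): { -1,-1/2,-3/8,-5/16,-9/32 | -17/64,-1/4,0 } → -35/128
edge 9 of 15 (B): { -1,-1/2,-3/8,-5/16,-9/32,-35/128 | -17/64,-1/4,0 } → -69/256
edge 10 of 15 (R): { -1,-1/2,-3/8,-5/16,-9/32,-35/128 | -69/256,-17/64,-1/4,0 } → -139/512
edge 11 of 15 (R): { -1,-1/2,-3/8,-5/16,-9/32,-35/128 | -139/512,-69/256,-17/64,-1/4,0 } → -279/1024
edge 12 of 15 (B): { -1,-1/2,-3/8,-5/16,-9/32,-35/128,-279/1024 | -139/512,-69/256,-17/64,-1/4,0 } → -557/2048
edge 13 of 15 (B): { -1,-1/2,-3/8,-5/16,-9/32,-35/128,-279/1024,-557/2048 | -139/512,-69/256,-17/64,-1/4,0 } → -1113/4096
edge 14 of 15 (R): { -1,-1/2,-3/8,-5/16,-9/32,-35/128,-279/1024,-557/2048 | -1113/4096,-139/512,-69/256,-17/64,-1/4,0 } → -2227/8192
edge 15 of 15 (B): { -1,-1/2,-3/8,-5/16,-9/32,-35/128,-279/1024,-557/2048,-2227/8192 | -1113/4096,-139/512,-69/256,-17/64,-1/4,0 } → -4453/16384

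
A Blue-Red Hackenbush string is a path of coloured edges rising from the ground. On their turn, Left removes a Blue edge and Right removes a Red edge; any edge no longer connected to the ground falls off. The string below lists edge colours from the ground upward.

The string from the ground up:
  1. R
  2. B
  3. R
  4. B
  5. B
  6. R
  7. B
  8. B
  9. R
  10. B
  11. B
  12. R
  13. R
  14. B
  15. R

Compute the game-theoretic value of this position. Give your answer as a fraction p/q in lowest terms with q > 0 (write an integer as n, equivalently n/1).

Build value(s[:k]) for k = 1..15, string s = R B R B B R B B R B B R R B R.
step 1: add R to get R; options L={  } R={ 0 } = -1
step 2: add B to get RB; options L={ -1 } R={ 0 } = -1/2
step 3: add R to get RBR; options L={ -1 } R={ -1/2,0 } = -3/4
step 4: add B to get RBRB; options L={ -1,-3/4 } R={ -1/2,0 } = -5/8
step 5: add B to get RBRBB; options L={ -1,-3/4,-5/8 } R={ -1/2,0 } = -9/16
step 6: add R to get RBRBBR; options L={ -1,-3/4,-5/8 } R={ -9/16,-1/2,0 } = -19/32
step 7: add B to get RBRBBRB; options L={ -1,-3/4,-5/8,-19/32 } R={ -9/16,-1/2,0 } = -37/64
step 8: add B to get RBRBBRBB; options L={ -1,-3/4,-5/8,-19/32,-37/64 } R={ -9/16,-1/2,0 } = -73/128
step 9: add R to get RBRBBRBBR; options L={ -1,-3/4,-5/8,-19/32,-37/64 } R={ -73/128,-9/16,-1/2,0 } = -147/256
step 10: add B to get RBRBBRBBRB; options L={ -1,-3/4,-5/8,-19/32,-37/64,-147/256 } R={ -73/128,-9/16,-1/2,0 } = -293/512
step 11: add B to get RBRBBRBBRBB; options L={ -1,-3/4,-5/8,-19/32,-37/64,-147/256,-293/512 } R={ -73/128,-9/16,-1/2,0 } = -585/1024
step 12: add R to get RBRBBRBBRBBR; options L={ -1,-3/4,-5/8,-19/32,-37/64,-147/256,-293/512 } R={ -585/1024,-73/128,-9/16,-1/2,0 } = -1171/2048
step 13: add R to get RBRBBRBBRBBRR; options L={ -1,-3/4,-5/8,-19/32,-37/64,-147/256,-293/512 } R={ -1171/2048,-585/1024,-73/128,-9/16,-1/2,0 } = -2343/4096
step 14: add B to get RBRBBRBBRBBRRB; options L={ -1,-3/4,-5/8,-19/32,-37/64,-147/256,-293/512,-2343/4096 } R={ -1171/2048,-585/1024,-73/128,-9/16,-1/2,0 } = -4685/8192
step 15: add R to get RBRBBRBBRBBRRBR; options L={ -1,-3/4,-5/8,-19/32,-37/64,-147/256,-293/512,-2343/4096 } R={ -4685/8192,-1171/2048,-585/1024,-73/128,-9/16,-1/2,0 } = -9371/16384

-9371/16384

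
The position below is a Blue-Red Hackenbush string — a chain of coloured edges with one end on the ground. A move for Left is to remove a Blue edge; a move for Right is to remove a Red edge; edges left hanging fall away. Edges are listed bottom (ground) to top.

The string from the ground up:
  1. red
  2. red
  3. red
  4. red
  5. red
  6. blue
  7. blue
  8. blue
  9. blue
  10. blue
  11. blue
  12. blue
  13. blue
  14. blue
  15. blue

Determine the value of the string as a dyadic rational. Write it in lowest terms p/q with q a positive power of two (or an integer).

1 of 15 · r · max L −∞ · min R 0 — -1
2 of 15 · rr · max L −∞ · min R -1 — -2
3 of 15 · rrr · max L −∞ · min R -2 — -3
4 of 15 · rrrr · max L −∞ · min R -3 — -4
5 of 15 · rrrrr · max L −∞ · min R -4 — -5
6 of 15 · rrrrrb · max L -5 · min R -4 — -9/2
7 of 15 · rrrrrbb · max L -9/2 · min R -4 — -17/4
8 of 15 · rrrrrbbb · max L -17/4 · min R -4 — -33/8
9 of 15 · rrrrrbbbb · max L -33/8 · min R -4 — -65/16
10 of 15 · rrrrrbbbbb · max L -65/16 · min R -4 — -129/32
11 of 15 · rrrrrbbbbbb · max L -129/32 · min R -4 — -257/64
12 of 15 · rrrrrbbbbbbb · max L -257/64 · min R -4 — -513/128
13 of 15 · rrrrrbbbbbbbb · max L -513/128 · min R -4 — -1025/256
14 of 15 · rrrrrbbbbbbbbb · max L -1025/256 · min R -4 — -2049/512
15 of 15 · rrrrrbbbbbbbbbb · max L -2049/512 · min R -4 — -4097/1024

-4097/1024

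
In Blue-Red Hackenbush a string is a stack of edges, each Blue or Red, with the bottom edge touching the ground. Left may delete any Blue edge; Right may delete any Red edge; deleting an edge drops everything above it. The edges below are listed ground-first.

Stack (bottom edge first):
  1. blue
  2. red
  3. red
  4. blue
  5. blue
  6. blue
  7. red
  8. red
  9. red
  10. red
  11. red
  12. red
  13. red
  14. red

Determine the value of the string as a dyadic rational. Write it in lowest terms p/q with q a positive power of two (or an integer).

Recurse on prefixes of the 14-edge string blue red red blue blue blue red red red red red red red red:
v_1 [b]  L=[0]  R=[∅]  gives 1
v_2 [br]  L=[0]  R=[1]  gives 1/2
v_3 [brr]  L=[0]  R=[1/2,1]  gives 1/4
v_4 [brrb]  L=[0,1/4]  R=[1/2,1]  gives 3/8
v_5 [brrbb]  L=[0,1/4,3/8]  R=[1/2,1]  gives 7/16
v_6 [brrbbb]  L=[0,1/4,3/8,7/16]  R=[1/2,1]  gives 15/32
v_7 [brrbbbr]  L=[0,1/4,3/8,7/16]  R=[15/32,1/2,1]  gives 29/64
v_8 [brrbbbrr]  L=[0,1/4,3/8,7/16]  R=[29/64,15/32,1/2,1]  gives 57/128
v_9 [brrbbbrrr]  L=[0,1/4,3/8,7/16]  R=[57/128,29/64,15/32,1/2,1]  gives 113/256
v_10 [brrbbbrrrr]  L=[0,1/4,3/8,7/16]  R=[113/256,57/128,29/64,15/32,1/2,1]  gives 225/512
v_11 [brrbbbrrrrr]  L=[0,1/4,3/8,7/16]  R=[225/512,113/256,57/128,29/64,15/32,1/2,1]  gives 449/1024
v_12 [brrbbbrrrrrr]  L=[0,1/4,3/8,7/16]  R=[449/1024,225/512,113/256,57/128,29/64,15/32,1/2,1]  gives 897/2048
v_13 [brrbbbrrrrrrr]  L=[0,1/4,3/8,7/16]  R=[897/2048,449/1024,225/512,113/256,57/128,29/64,15/32,1/2,1]  gives 1793/4096
v_14 [brrbbbrrrrrrrr]  L=[0,1/4,3/8,7/16]  R=[1793/4096,897/2048,449/1024,225/512,113/256,57/128,29/64,15/32,1/2,1]  gives 3585/8192

3585/8192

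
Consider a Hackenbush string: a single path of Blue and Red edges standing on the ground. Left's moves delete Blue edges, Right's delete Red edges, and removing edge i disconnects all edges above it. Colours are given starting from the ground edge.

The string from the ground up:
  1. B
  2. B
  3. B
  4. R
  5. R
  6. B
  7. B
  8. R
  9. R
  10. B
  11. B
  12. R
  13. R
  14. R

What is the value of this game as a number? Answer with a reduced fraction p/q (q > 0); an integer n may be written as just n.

4913/2048

1 of 14 · B · max L 0 · min R +∞ → 1
2 of 14 · BB · max L 1 · min R +∞ → 2
3 of 14 · BBB · max L 2 · min R +∞ → 3
4 of 14 · BBBR · max L 2 · min R 3 → 5/2
5 of 14 · BBBRR · max L 2 · min R 5/2 → 9/4
6 of 14 · BBBRRB · max L 9/4 · min R 5/2 → 19/8
7 of 14 · BBBRRBB · max L 19/8 · min R 5/2 → 39/16
8 of 14 · BBBRRBBR · max L 19/8 · min R 39/16 → 77/32
9 of 14 · BBBRRBBRR · max L 19/8 · min R 77/32 → 153/64
10 of 14 · BBBRRBBRRB · max L 153/64 · min R 77/32 → 307/128
11 of 14 · BBBRRBBRRBB · max L 307/128 · min R 77/32 → 615/256
12 of 14 · BBBRRBBRRBBR · max L 307/128 · min R 615/256 → 1229/512
13 of 14 · BBBRRBBRRBBRR · max L 307/128 · min R 1229/512 → 2457/1024
14 of 14 · BBBRRBBRRBBRRR · max L 307/128 · min R 2457/1024 → 4913/2048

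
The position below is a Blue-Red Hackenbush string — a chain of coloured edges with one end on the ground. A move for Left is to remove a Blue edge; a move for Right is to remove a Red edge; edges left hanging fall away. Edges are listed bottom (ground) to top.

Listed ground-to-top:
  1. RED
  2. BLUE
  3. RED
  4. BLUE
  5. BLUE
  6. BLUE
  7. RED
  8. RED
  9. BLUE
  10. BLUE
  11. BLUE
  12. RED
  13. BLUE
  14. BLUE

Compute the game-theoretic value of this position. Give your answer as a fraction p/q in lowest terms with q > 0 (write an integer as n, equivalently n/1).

-4489/8192

R: Left { none }, Right { 0 } so simplest -1
RB: Left { -1 }, Right { 0 } so simplest -1/2
RBR: Left { -1 }, Right { -1/2 0 } so simplest -3/4
RBRB: Left { -1 -3/4 }, Right { -1/2 0 } so simplest -5/8
RBRBB: Left { -1 -3/4 -5/8 }, Right { -1/2 0 } so simplest -9/16
RBRBBB: Left { -1 -3/4 -5/8 -9/16 }, Right { -1/2 0 } so simplest -17/32
RBRBBBR: Left { -1 -3/4 -5/8 -9/16 }, Right { -17/32 -1/2 0 } so simplest -35/64
RBRBBBRR: Left { -1 -3/4 -5/8 -9/16 }, Right { -35/64 -17/32 -1/2 0 } so simplest -71/128
RBRBBBRRB: Left { -1 -3/4 -5/8 -9/16 -71/128 }, Right { -35/64 -17/32 -1/2 0 } so simplest -141/256
RBRBBBRRBB: Left { -1 -3/4 -5/8 -9/16 -71/128 -141/256 }, Right { -35/64 -17/32 -1/2 0 } so simplest -281/512
RBRBBBRRBBB: Left { -1 -3/4 -5/8 -9/16 -71/128 -141/256 -281/512 }, Right { -35/64 -17/32 -1/2 0 } so simplest -561/1024
RBRBBBRRBBBR: Left { -1 -3/4 -5/8 -9/16 -71/128 -141/256 -281/512 }, Right { -561/1024 -35/64 -17/32 -1/2 0 } so simplest -1123/2048
RBRBBBRRBBBRB: Left { -1 -3/4 -5/8 -9/16 -71/128 -141/256 -281/512 -1123/2048 }, Right { -561/1024 -35/64 -17/32 -1/2 0 } so simplest -2245/4096
RBRBBBRRBBBRBB: Left { -1 -3/4 -5/8 -9/16 -71/128 -141/256 -281/512 -1123/2048 -2245/4096 }, Right { -561/1024 -35/64 -17/32 -1/2 0 } so simplest -4489/8192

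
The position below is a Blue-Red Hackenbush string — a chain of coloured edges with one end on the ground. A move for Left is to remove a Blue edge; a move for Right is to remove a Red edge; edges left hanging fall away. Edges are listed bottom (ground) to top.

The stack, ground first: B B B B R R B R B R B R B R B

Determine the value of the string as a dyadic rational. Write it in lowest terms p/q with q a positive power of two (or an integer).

g_1 [B]  L=[0]  R=[·]  gives 1
g_2 [BB]  L=[0,1]  R=[·]  gives 2
g_3 [BBB]  L=[0,1,2]  R=[·]  gives 3
g_4 [BBBB]  L=[0,1,2,3]  R=[·]  gives 4
g_5 [BBBBR]  L=[0,1,2,3]  R=[4]  gives 7/2
g_6 [BBBBRR]  L=[0,1,2,3]  R=[7/2,4]  gives 13/4
g_7 [BBBBRRB]  L=[0,1,2,3,13/4]  R=[7/2,4]  gives 27/8
g_8 [BBBBRRBR]  L=[0,1,2,3,13/4]  R=[27/8,7/2,4]  gives 53/16
g_9 [BBBBRRBRB]  L=[0,1,2,3,13/4,53/16]  R=[27/8,7/2,4]  gives 107/32
g_10 [BBBBRRBRBR]  L=[0,1,2,3,13/4,53/16]  R=[107/32,27/8,7/2,4]  gives 213/64
g_11 [BBBBRRBRBRB]  L=[0,1,2,3,13/4,53/16,213/64]  R=[107/32,27/8,7/2,4]  gives 427/128
g_12 [BBBBRRBRBRBR]  L=[0,1,2,3,13/4,53/16,213/64]  R=[427/128,107/32,27/8,7/2,4]  gives 853/256
g_13 [BBBBRRBRBRBRB]  L=[0,1,2,3,13/4,53/16,213/64,853/256]  R=[427/128,107/32,27/8,7/2,4]  gives 1707/512
g_14 [BBBBRRBRBRBRBR]  L=[0,1,2,3,13/4,53/16,213/64,853/256]  R=[1707/512,427/128,107/32,27/8,7/2,4]  gives 3413/1024
g_15 [BBBBRRBRBRBRBRB]  L=[0,1,2,3,13/4,53/16,213/64,853/256,3413/1024]  R=[1707/512,427/128,107/32,27/8,7/2,4]  gives 6827/2048

6827/2048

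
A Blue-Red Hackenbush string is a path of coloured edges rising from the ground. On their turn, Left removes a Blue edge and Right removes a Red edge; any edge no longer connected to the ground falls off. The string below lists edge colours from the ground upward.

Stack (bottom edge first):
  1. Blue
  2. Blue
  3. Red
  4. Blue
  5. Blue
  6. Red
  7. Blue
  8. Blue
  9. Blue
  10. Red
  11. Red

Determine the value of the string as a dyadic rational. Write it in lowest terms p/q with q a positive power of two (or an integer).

step 1: add Blue to get B; options L={ 0 } R={ none } → 1
step 2: add Blue to get BB; options L={ 0,1 } R={ none } → 2
step 3: add Red to get BBR; options L={ 0,1 } R={ 2 } → 3/2
step 4: add Blue to get BBRB; options L={ 0,1,3/2 } R={ 2 } → 7/4
step 5: add Blue to get BBRBB; options L={ 0,1,3/2,7/4 } R={ 2 } → 15/8
step 6: add Red to get BBRBBR; options L={ 0,1,3/2,7/4 } R={ 15/8,2 } → 29/16
step 7: add Blue to get BBRBBRB; options L={ 0,1,3/2,7/4,29/16 } R={ 15/8,2 } → 59/32
step 8: add Blue to get BBRBBRBB; options L={ 0,1,3/2,7/4,29/16,59/32 } R={ 15/8,2 } → 119/64
step 9: add Blue to get BBRBBRBBB; options L={ 0,1,3/2,7/4,29/16,59/32,119/64 } R={ 15/8,2 } → 239/128
step 10: add Red to get BBRBBRBBBR; options L={ 0,1,3/2,7/4,29/16,59/32,119/64 } R={ 239/128,15/8,2 } → 477/256
step 11: add Red to get BBRBBRBBBRR; options L={ 0,1,3/2,7/4,29/16,59/32,119/64 } R={ 477/256,239/128,15/8,2 } → 953/512

953/512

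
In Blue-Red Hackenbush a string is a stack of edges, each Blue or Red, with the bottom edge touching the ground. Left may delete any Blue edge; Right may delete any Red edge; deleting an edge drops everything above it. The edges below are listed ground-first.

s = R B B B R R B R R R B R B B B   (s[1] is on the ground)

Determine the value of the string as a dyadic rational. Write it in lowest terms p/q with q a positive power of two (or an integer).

Prefix values for R B B B R R B R R R B R B B B via {L|R} + simplicity:
G(R) = { none | 0 } => -1
G(RB) = { -1 | 0 } => -1/2
G(RBB) = { -1; -1/2 | 0 } => -1/4
G(RBBB) = { -1; -1/2; -1/4 | 0 } => -1/8
G(RBBBR) = { -1; -1/2; -1/4 | -1/8; 0 } => -3/16
G(RBBBRR) = { -1; -1/2; -1/4 | -3/16; -1/8; 0 } => -7/32
G(RBBBRRB) = { -1; -1/2; -1/4; -7/32 | -3/16; -1/8; 0 } => -13/64
G(RBBBRRBR) = { -1; -1/2; -1/4; -7/32 | -13/64; -3/16; -1/8; 0 } => -27/128
G(RBBBRRBRR) = { -1; -1/2; -1/4; -7/32 | -27/128; -13/64; -3/16; -1/8; 0 } => -55/256
G(RBBBRRBRRR) = { -1; -1/2; -1/4; -7/32 | -55/256; -27/128; -13/64; -3/16; -1/8; 0 } => -111/512
G(RBBBRRBRRRB) = { -1; -1/2; -1/4; -7/32; -111/512 | -55/256; -27/128; -13/64; -3/16; -1/8; 0 } => -221/1024
G(RBBBRRBRRRBR) = { -1; -1/2; -1/4; -7/32; -111/512 | -221/1024; -55/256; -27/128; -13/64; -3/16; -1/8; 0 } => -443/2048
G(RBBBRRBRRRBRB) = { -1; -1/2; -1/4; -7/32; -111/512; -443/2048 | -221/1024; -55/256; -27/128; -13/64; -3/16; -1/8; 0 } => -885/4096
G(RBBBRRBRRRBRBB) = { -1; -1/2; -1/4; -7/32; -111/512; -443/2048; -885/4096 | -221/1024; -55/256; -27/128; -13/64; -3/16; -1/8; 0 } => -1769/8192
G(RBBBRRBRRRBRBBB) = { -1; -1/2; -1/4; -7/32; -111/512; -443/2048; -885/4096; -1769/8192 | -221/1024; -55/256; -27/128; -13/64; -3/16; -1/8; 0 } => -3537/16384

-3537/16384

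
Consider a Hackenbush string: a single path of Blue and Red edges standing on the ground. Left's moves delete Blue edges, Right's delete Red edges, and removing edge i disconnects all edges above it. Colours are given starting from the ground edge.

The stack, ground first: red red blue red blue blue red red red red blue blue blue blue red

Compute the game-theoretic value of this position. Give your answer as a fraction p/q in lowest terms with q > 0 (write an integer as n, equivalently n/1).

-13251/8192

Prefix values for red red blue red blue blue red red red red blue blue blue blue red via {L|R} + simplicity:
1 of 15 · r · max L −∞ · min R 0 -> -1
2 of 15 · rr · max L −∞ · min R -1 -> -2
3 of 15 · rrb · max L -2 · min R -1 -> -3/2
4 of 15 · rrbr · max L -2 · min R -3/2 -> -7/4
5 of 15 · rrbrb · max L -7/4 · min R -3/2 -> -13/8
6 of 15 · rrbrbb · max L -13/8 · min R -3/2 -> -25/16
7 of 15 · rrbrbbr · max L -13/8 · min R -25/16 -> -51/32
8 of 15 · rrbrbbrr · max L -13/8 · min R -51/32 -> -103/64
9 of 15 · rrbrbbrrr · max L -13/8 · min R -103/64 -> -207/128
10 of 15 · rrbrbbrrrr · max L -13/8 · min R -207/128 -> -415/256
11 of 15 · rrbrbbrrrrb · max L -415/256 · min R -207/128 -> -829/512
12 of 15 · rrbrbbrrrrbb · max L -829/512 · min R -207/128 -> -1657/1024
13 of 15 · rrbrbbrrrrbbb · max L -1657/1024 · min R -207/128 -> -3313/2048
14 of 15 · rrbrbbrrrrbbbb · max L -3313/2048 · min R -207/128 -> -6625/4096
15 of 15 · rrbrbbrrrrbbbbr · max L -3313/2048 · min R -6625/4096 -> -13251/8192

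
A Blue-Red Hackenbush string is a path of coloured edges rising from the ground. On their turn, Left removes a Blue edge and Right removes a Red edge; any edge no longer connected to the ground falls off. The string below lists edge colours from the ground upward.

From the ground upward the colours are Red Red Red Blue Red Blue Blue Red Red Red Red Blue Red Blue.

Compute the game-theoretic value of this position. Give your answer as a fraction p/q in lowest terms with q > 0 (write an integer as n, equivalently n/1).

R: Left { — }, Right { 0 } — simplest -1
RR: Left { — }, Right { -1,0 } — simplest -2
RRR: Left { — }, Right { -2,-1,0 } — simplest -3
RRRB: Left { -3 }, Right { -2,-1,0 } — simplest -5/2
RRRBR: Left { -3 }, Right { -5/2,-2,-1,0 } — simplest -11/4
RRRBRB: Left { -3,-11/4 }, Right { -5/2,-2,-1,0 } — simplest -21/8
RRRBRBB: Left { -3,-11/4,-21/8 }, Right { -5/2,-2,-1,0 } — simplest -41/16
RRRBRBBR: Left { -3,-11/4,-21/8 }, Right { -41/16,-5/2,-2,-1,0 } — simplest -83/32
RRRBRBBRR: Left { -3,-11/4,-21/8 }, Right { -83/32,-41/16,-5/2,-2,-1,0 } — simplest -167/64
RRRBRBBRRR: Left { -3,-11/4,-21/8 }, Right { -167/64,-83/32,-41/16,-5/2,-2,-1,0 } — simplest -335/128
RRRBRBBRRRR: Left { -3,-11/4,-21/8 }, Right { -335/128,-167/64,-83/32,-41/16,-5/2,-2,-1,0 } — simplest -671/256
RRRBRBBRRRRB: Left { -3,-11/4,-21/8,-671/256 }, Right { -335/128,-167/64,-83/32,-41/16,-5/2,-2,-1,0 } — simplest -1341/512
RRRBRBBRRRRBR: Left { -3,-11/4,-21/8,-671/256 }, Right { -1341/512,-335/128,-167/64,-83/32,-41/16,-5/2,-2,-1,0 } — simplest -2683/1024
RRRBRBBRRRRBRB: Left { -3,-11/4,-21/8,-671/256,-2683/1024 }, Right { -1341/512,-335/128,-167/64,-83/32,-41/16,-5/2,-2,-1,0 } — simplest -5365/2048

-5365/2048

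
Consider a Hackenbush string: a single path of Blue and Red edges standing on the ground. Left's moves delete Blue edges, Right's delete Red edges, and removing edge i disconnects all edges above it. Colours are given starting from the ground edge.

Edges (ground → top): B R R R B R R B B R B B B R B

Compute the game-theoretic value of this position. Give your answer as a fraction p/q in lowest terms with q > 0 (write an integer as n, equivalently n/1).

Recurse on prefixes of the 15-edge string B R R R B R R B B R B B B R B:
step 1: add B to get B; options L={ 0 } R={ — } → 1
step 2: add R to get BR; options L={ 0 } R={ 1 } → 1/2
step 3: add R to get BRR; options L={ 0 } R={ 1/2 1 } → 1/4
step 4: add R to get BRRR; options L={ 0 } R={ 1/4 1/2 1 } → 1/8
step 5: add B to get BRRRB; options L={ 0 1/8 } R={ 1/4 1/2 1 } → 3/16
step 6: add R to get BRRRBR; options L={ 0 1/8 } R={ 3/16 1/4 1/2 1 } → 5/32
step 7: add R to get BRRRBRR; options L={ 0 1/8 } R={ 5/32 3/16 1/4 1/2 1 } → 9/64
step 8: add B to get BRRRBRRB; options L={ 0 1/8 9/64 } R={ 5/32 3/16 1/4 1/2 1 } → 19/128
step 9: add B to get BRRRBRRBB; options L={ 0 1/8 9/64 19/128 } R={ 5/32 3/16 1/4 1/2 1 } → 39/256
step 10: add R to get BRRRBRRBBR; options L={ 0 1/8 9/64 19/128 } R={ 39/256 5/32 3/16 1/4 1/2 1 } → 77/512
step 11: add B to get BRRRBRRBBRB; options L={ 0 1/8 9/64 19/128 77/512 } R={ 39/256 5/32 3/16 1/4 1/2 1 } → 155/1024
step 12: add B to get BRRRBRRBBRBB; options L={ 0 1/8 9/64 19/128 77/512 155/1024 } R={ 39/256 5/32 3/16 1/4 1/2 1 } → 311/2048
step 13: add B to get BRRRBRRBBRBBB; options L={ 0 1/8 9/64 19/128 77/512 155/1024 311/2048 } R={ 39/256 5/32 3/16 1/4 1/2 1 } → 623/4096
step 14: add R to get BRRRBRRBBRBBBR; options L={ 0 1/8 9/64 19/128 77/512 155/1024 311/2048 } R={ 623/4096 39/256 5/32 3/16 1/4 1/2 1 } → 1245/8192
step 15: add B to get BRRRBRRBBRBBBRB; options L={ 0 1/8 9/64 19/128 77/512 155/1024 311/2048 1245/8192 } R={ 623/4096 39/256 5/32 3/16 1/4 1/2 1 } → 2491/16384

2491/16384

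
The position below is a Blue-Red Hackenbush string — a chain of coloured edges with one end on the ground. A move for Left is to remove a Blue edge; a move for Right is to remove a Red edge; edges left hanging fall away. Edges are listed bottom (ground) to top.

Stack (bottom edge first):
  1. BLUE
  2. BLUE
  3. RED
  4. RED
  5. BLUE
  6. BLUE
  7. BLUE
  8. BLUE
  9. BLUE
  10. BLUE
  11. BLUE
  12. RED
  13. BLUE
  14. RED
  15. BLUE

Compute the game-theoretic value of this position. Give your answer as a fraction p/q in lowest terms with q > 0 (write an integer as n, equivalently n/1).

12267/8192

step 1: add BLUE to get B; options L={ 0 } R={ none } = 1
step 2: add BLUE to get BB; options L={ 0; 1 } R={ none } = 2
step 3: add RED to get BBR; options L={ 0; 1 } R={ 2 } = 3/2
step 4: add RED to get BBRR; options L={ 0; 1 } R={ 3/2; 2 } = 5/4
step 5: add BLUE to get BBRRB; options L={ 0; 1; 5/4 } R={ 3/2; 2 } = 11/8
step 6: add BLUE to get BBRRBB; options L={ 0; 1; 5/4; 11/8 } R={ 3/2; 2 } = 23/16
step 7: add BLUE to get BBRRBBB; options L={ 0; 1; 5/4; 11/8; 23/16 } R={ 3/2; 2 } = 47/32
step 8: add BLUE to get BBRRBBBB; options L={ 0; 1; 5/4; 11/8; 23/16; 47/32 } R={ 3/2; 2 } = 95/64
step 9: add BLUE to get BBRRBBBBB; options L={ 0; 1; 5/4; 11/8; 23/16; 47/32; 95/64 } R={ 3/2; 2 } = 191/128
step 10: add BLUE to get BBRRBBBBBB; options L={ 0; 1; 5/4; 11/8; 23/16; 47/32; 95/64; 191/128 } R={ 3/2; 2 } = 383/256
step 11: add BLUE to get BBRRBBBBBBB; options L={ 0; 1; 5/4; 11/8; 23/16; 47/32; 95/64; 191/128; 383/256 } R={ 3/2; 2 } = 767/512
step 12: add RED to get BBRRBBBBBBBR; options L={ 0; 1; 5/4; 11/8; 23/16; 47/32; 95/64; 191/128; 383/256 } R={ 767/512; 3/2; 2 } = 1533/1024
step 13: add BLUE to get BBRRBBBBBBBRB; options L={ 0; 1; 5/4; 11/8; 23/16; 47/32; 95/64; 191/128; 383/256; 1533/1024 } R={ 767/512; 3/2; 2 } = 3067/2048
step 14: add RED to get BBRRBBBBBBBRBR; options L={ 0; 1; 5/4; 11/8; 23/16; 47/32; 95/64; 191/128; 383/256; 1533/1024 } R={ 3067/2048; 767/512; 3/2; 2 } = 6133/4096
step 15: add BLUE to get BBRRBBBBBBBRBRB; options L={ 0; 1; 5/4; 11/8; 23/16; 47/32; 95/64; 191/128; 383/256; 1533/1024; 6133/4096 } R={ 3067/2048; 767/512; 3/2; 2 } = 12267/8192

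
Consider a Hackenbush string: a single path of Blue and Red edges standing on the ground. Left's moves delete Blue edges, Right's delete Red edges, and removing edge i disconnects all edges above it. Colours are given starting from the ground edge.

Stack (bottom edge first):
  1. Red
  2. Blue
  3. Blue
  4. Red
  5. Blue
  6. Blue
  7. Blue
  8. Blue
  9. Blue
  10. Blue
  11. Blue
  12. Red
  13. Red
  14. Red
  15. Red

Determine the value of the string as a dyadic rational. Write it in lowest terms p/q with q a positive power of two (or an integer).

-4127/16384

Build G(s[:k]) for k = 1..15, string s = Red Blue Blue Red Blue Blue Blue Blue Blue Blue Blue Red Red Red Red.
step 1: add Red to get R; options L={ — } R={ 0 } so -1
step 2: add Blue to get RB; options L={ -1 } R={ 0 } so -1/2
step 3: add Blue to get RBB; options L={ -1 -1/2 } R={ 0 } so -1/4
step 4: add Red to get RBBR; options L={ -1 -1/2 } R={ -1/4 0 } so -3/8
step 5: add Blue to get RBBRB; options L={ -1 -1/2 -3/8 } R={ -1/4 0 } so -5/16
step 6: add Blue to get RBBRBB; options L={ -1 -1/2 -3/8 -5/16 } R={ -1/4 0 } so -9/32
step 7: add Blue to get RBBRBBB; options L={ -1 -1/2 -3/8 -5/16 -9/32 } R={ -1/4 0 } so -17/64
step 8: add Blue to get RBBRBBBB; options L={ -1 -1/2 -3/8 -5/16 -9/32 -17/64 } R={ -1/4 0 } so -33/128
step 9: add Blue to get RBBRBBBBB; options L={ -1 -1/2 -3/8 -5/16 -9/32 -17/64 -33/128 } R={ -1/4 0 } so -65/256
step 10: add Blue to get RBBRBBBBBB; options L={ -1 -1/2 -3/8 -5/16 -9/32 -17/64 -33/128 -65/256 } R={ -1/4 0 } so -129/512
step 11: add Blue to get RBBRBBBBBBB; options L={ -1 -1/2 -3/8 -5/16 -9/32 -17/64 -33/128 -65/256 -129/512 } R={ -1/4 0 } so -257/1024
step 12: add Red to get RBBRBBBBBBBR; options L={ -1 -1/2 -3/8 -5/16 -9/32 -17/64 -33/128 -65/256 -129/512 } R={ -257/1024 -1/4 0 } so -515/2048
step 13: add Red to get RBBRBBBBBBBRR; options L={ -1 -1/2 -3/8 -5/16 -9/32 -17/64 -33/128 -65/256 -129/512 } R={ -515/2048 -257/1024 -1/4 0 } so -1031/4096
step 14: add Red to get RBBRBBBBBBBRRR; options L={ -1 -1/2 -3/8 -5/16 -9/32 -17/64 -33/128 -65/256 -129/512 } R={ -1031/4096 -515/2048 -257/1024 -1/4 0 } so -2063/8192
step 15: add Red to get RBBRBBBBBBBRRRR; options L={ -1 -1/2 -3/8 -5/16 -9/32 -17/64 -33/128 -65/256 -129/512 } R={ -2063/8192 -1031/4096 -515/2048 -257/1024 -1/4 0 } so -4127/16384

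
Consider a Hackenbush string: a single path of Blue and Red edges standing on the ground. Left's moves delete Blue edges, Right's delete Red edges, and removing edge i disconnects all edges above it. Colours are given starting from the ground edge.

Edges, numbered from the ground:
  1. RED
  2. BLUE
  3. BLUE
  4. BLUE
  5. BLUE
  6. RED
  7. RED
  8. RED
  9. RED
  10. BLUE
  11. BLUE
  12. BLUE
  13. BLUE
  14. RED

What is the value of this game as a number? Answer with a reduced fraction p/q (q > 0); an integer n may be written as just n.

-963/8192

edge 1 of 14 (RED): {  | 0 } so -1
edge 2 of 14 (BLUE): { -1 | 0 } so -1/2
edge 3 of 14 (BLUE): { -1,-1/2 | 0 } so -1/4
edge 4 of 14 (BLUE): { -1,-1/2,-1/4 | 0 } so -1/8
edge 5 of 14 (BLUE): { -1,-1/2,-1/4,-1/8 | 0 } so -1/16
edge 6 of 14 (RED): { -1,-1/2,-1/4,-1/8 | -1/16,0 } so -3/32
edge 7 of 14 (RED): { -1,-1/2,-1/4,-1/8 | -3/32,-1/16,0 } so -7/64
edge 8 of 14 (RED): { -1,-1/2,-1/4,-1/8 | -7/64,-3/32,-1/16,0 } so -15/128
edge 9 of 14 (RED): { -1,-1/2,-1/4,-1/8 | -15/128,-7/64,-3/32,-1/16,0 } so -31/256
edge 10 of 14 (BLUE): { -1,-1/2,-1/4,-1/8,-31/256 | -15/128,-7/64,-3/32,-1/16,0 } so -61/512
edge 11 of 14 (BLUE): { -1,-1/2,-1/4,-1/8,-31/256,-61/512 | -15/128,-7/64,-3/32,-1/16,0 } so -121/1024
edge 12 of 14 (BLUE): { -1,-1/2,-1/4,-1/8,-31/256,-61/512,-121/1024 | -15/128,-7/64,-3/32,-1/16,0 } so -241/2048
edge 13 of 14 (BLUE): { -1,-1/2,-1/4,-1/8,-31/256,-61/512,-121/1024,-241/2048 | -15/128,-7/64,-3/32,-1/16,0 } so -481/4096
edge 14 of 14 (RED): { -1,-1/2,-1/4,-1/8,-31/256,-61/512,-121/1024,-241/2048 | -481/4096,-15/128,-7/64,-3/32,-1/16,0 } so -963/8192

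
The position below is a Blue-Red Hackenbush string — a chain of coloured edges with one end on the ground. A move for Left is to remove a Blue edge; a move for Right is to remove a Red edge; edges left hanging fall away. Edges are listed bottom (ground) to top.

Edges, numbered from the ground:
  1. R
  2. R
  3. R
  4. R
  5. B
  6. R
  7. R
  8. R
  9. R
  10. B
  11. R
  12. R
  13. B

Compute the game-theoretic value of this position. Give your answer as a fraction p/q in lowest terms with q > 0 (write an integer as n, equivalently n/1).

edge 1 of 13 (R): { none | 0 } = -1
edge 2 of 13 (R): { none | -1,0 } = -2
edge 3 of 13 (R): { none | -2,-1,0 } = -3
edge 4 of 13 (R): { none | -3,-2,-1,0 } = -4
edge 5 of 13 (B): { -4 | -3,-2,-1,0 } = -7/2
edge 6 of 13 (R): { -4 | -7/2,-3,-2,-1,0 } = -15/4
edge 7 of 13 (R): { -4 | -15/4,-7/2,-3,-2,-1,0 } = -31/8
edge 8 of 13 (R): { -4 | -31/8,-15/4,-7/2,-3,-2,-1,0 } = -63/16
edge 9 of 13 (R): { -4 | -63/16,-31/8,-15/4,-7/2,-3,-2,-1,0 } = -127/32
edge 10 of 13 (B): { -4,-127/32 | -63/16,-31/8,-15/4,-7/2,-3,-2,-1,0 } = -253/64
edge 11 of 13 (R): { -4,-127/32 | -253/64,-63/16,-31/8,-15/4,-7/2,-3,-2,-1,0 } = -507/128
edge 12 of 13 (R): { -4,-127/32 | -507/128,-253/64,-63/16,-31/8,-15/4,-7/2,-3,-2,-1,0 } = -1015/256
edge 13 of 13 (B): { -4,-127/32,-1015/256 | -507/128,-253/64,-63/16,-31/8,-15/4,-7/2,-3,-2,-1,0 } = -2029/512

-2029/512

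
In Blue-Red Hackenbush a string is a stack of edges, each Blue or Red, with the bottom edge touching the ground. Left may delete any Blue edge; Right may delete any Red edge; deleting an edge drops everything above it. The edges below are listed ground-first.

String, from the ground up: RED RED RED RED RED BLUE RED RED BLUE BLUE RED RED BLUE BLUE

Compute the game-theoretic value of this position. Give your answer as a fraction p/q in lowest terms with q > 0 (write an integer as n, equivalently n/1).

Prefix values for RED RED RED RED RED BLUE RED RED BLUE BLUE RED RED BLUE BLUE via {L|R} + simplicity:
1 of 14 · R · max L −∞ · min R 0 => -1
2 of 14 · RR · max L −∞ · min R -1 => -2
3 of 14 · RRR · max L −∞ · min R -2 => -3
4 of 14 · RRRR · max L −∞ · min R -3 => -4
5 of 14 · RRRRR · max L −∞ · min R -4 => -5
6 of 14 · RRRRRB · max L -5 · min R -4 => -9/2
7 of 14 · RRRRRBR · max L -5 · min R -9/2 => -19/4
8 of 14 · RRRRRBRR · max L -5 · min R -19/4 => -39/8
9 of 14 · RRRRRBRRB · max L -39/8 · min R -19/4 => -77/16
10 of 14 · RRRRRBRRBB · max L -77/16 · min R -19/4 => -153/32
11 of 14 · RRRRRBRRBBR · max L -77/16 · min R -153/32 => -307/64
12 of 14 · RRRRRBRRBBRR · max L -77/16 · min R -307/64 => -615/128
13 of 14 · RRRRRBRRBBRRB · max L -615/128 · min R -307/64 => -1229/256
14 of 14 · RRRRRBRRBBRRBB · max L -1229/256 · min R -307/64 => -2457/512

-2457/512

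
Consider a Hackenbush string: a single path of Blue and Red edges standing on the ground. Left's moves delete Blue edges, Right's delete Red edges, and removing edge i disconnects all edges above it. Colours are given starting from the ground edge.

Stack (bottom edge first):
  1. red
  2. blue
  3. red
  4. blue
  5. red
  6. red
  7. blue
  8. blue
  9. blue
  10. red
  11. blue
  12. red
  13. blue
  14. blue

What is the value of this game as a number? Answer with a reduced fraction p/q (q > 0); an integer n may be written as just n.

1 of 14 · r · max L −∞ · min R 0 gives -1
2 of 14 · rb · max L -1 · min R 0 gives -1/2
3 of 14 · rbr · max L -1 · min R -1/2 gives -3/4
4 of 14 · rbrb · max L -3/4 · min R -1/2 gives -5/8
5 of 14 · rbrbr · max L -3/4 · min R -5/8 gives -11/16
6 of 14 · rbrbrr · max L -3/4 · min R -11/16 gives -23/32
7 of 14 · rbrbrrb · max L -23/32 · min R -11/16 gives -45/64
8 of 14 · rbrbrrbb · max L -45/64 · min R -11/16 gives -89/128
9 of 14 · rbrbrrbbb · max L -89/128 · min R -11/16 gives -177/256
10 of 14 · rbrbrrbbbr · max L -89/128 · min R -177/256 gives -355/512
11 of 14 · rbrbrrbbbrb · max L -355/512 · min R -177/256 gives -709/1024
12 of 14 · rbrbrrbbbrbr · max L -355/512 · min R -709/1024 gives -1419/2048
13 of 14 · rbrbrrbbbrbrb · max L -1419/2048 · min R -709/1024 gives -2837/4096
14 of 14 · rbrbrrbbbrbrbb · max L -2837/4096 · min R -709/1024 gives -5673/8192

-5673/8192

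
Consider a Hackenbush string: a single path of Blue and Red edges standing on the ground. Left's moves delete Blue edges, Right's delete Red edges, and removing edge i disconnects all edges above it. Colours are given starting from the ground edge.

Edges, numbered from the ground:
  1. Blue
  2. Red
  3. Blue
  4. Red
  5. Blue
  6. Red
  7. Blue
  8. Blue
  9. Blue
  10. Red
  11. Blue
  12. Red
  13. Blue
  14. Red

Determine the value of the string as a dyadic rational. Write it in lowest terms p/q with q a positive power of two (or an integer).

edge 1 of 14 (Blue): { 0 | · } = 1
edge 2 of 14 (Red): { 0 | 1 } = 1/2
edge 3 of 14 (Blue): { 0,1/2 | 1 } = 3/4
edge 4 of 14 (Red): { 0,1/2 | 3/4,1 } = 5/8
edge 5 of 14 (Blue): { 0,1/2,5/8 | 3/4,1 } = 11/16
edge 6 of 14 (Red): { 0,1/2,5/8 | 11/16,3/4,1 } = 21/32
edge 7 of 14 (Blue): { 0,1/2,5/8,21/32 | 11/16,3/4,1 } = 43/64
edge 8 of 14 (Blue): { 0,1/2,5/8,21/32,43/64 | 11/16,3/4,1 } = 87/128
edge 9 of 14 (Blue): { 0,1/2,5/8,21/32,43/64,87/128 | 11/16,3/4,1 } = 175/256
edge 10 of 14 (Red): { 0,1/2,5/8,21/32,43/64,87/128 | 175/256,11/16,3/4,1 } = 349/512
edge 11 of 14 (Blue): { 0,1/2,5/8,21/32,43/64,87/128,349/512 | 175/256,11/16,3/4,1 } = 699/1024
edge 12 of 14 (Red): { 0,1/2,5/8,21/32,43/64,87/128,349/512 | 699/1024,175/256,11/16,3/4,1 } = 1397/2048
edge 13 of 14 (Blue): { 0,1/2,5/8,21/32,43/64,87/128,349/512,1397/2048 | 699/1024,175/256,11/16,3/4,1 } = 2795/4096
edge 14 of 14 (Red): { 0,1/2,5/8,21/32,43/64,87/128,349/512,1397/2048 | 2795/4096,699/1024,175/256,11/16,3/4,1 } = 5589/8192

5589/8192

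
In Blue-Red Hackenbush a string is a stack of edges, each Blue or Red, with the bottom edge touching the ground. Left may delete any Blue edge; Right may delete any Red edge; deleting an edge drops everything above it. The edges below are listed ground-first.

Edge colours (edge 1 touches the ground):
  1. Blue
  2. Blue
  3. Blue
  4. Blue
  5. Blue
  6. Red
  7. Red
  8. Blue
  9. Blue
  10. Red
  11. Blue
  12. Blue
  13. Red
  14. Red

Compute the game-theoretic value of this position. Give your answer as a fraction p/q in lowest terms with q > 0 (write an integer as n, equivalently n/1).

step 1: add Blue to get B; options L={ 0 } R={  } so 1
step 2: add Blue to get BB; options L={ 0,1 } R={  } so 2
step 3: add Blue to get BBB; options L={ 0,1,2 } R={  } so 3
step 4: add Blue to get BBBB; options L={ 0,1,2,3 } R={  } so 4
step 5: add Blue to get BBBBB; options L={ 0,1,2,3,4 } R={  } so 5
step 6: add Red to get BBBBBR; options L={ 0,1,2,3,4 } R={ 5 } so 9/2
step 7: add Red to get BBBBBRR; options L={ 0,1,2,3,4 } R={ 9/2,5 } so 17/4
step 8: add Blue to get BBBBBRRB; options L={ 0,1,2,3,4,17/4 } R={ 9/2,5 } so 35/8
step 9: add Blue to get BBBBBRRBB; options L={ 0,1,2,3,4,17/4,35/8 } R={ 9/2,5 } so 71/16
step 10: add Red to get BBBBBRRBBR; options L={ 0,1,2,3,4,17/4,35/8 } R={ 71/16,9/2,5 } so 141/32
step 11: add Blue to get BBBBBRRBBRB; options L={ 0,1,2,3,4,17/4,35/8,141/32 } R={ 71/16,9/2,5 } so 283/64
step 12: add Blue to get BBBBBRRBBRBB; options L={ 0,1,2,3,4,17/4,35/8,141/32,283/64 } R={ 71/16,9/2,5 } so 567/128
step 13: add Red to get BBBBBRRBBRBBR; options L={ 0,1,2,3,4,17/4,35/8,141/32,283/64 } R={ 567/128,71/16,9/2,5 } so 1133/256
step 14: add Red to get BBBBBRRBBRBBRR; options L={ 0,1,2,3,4,17/4,35/8,141/32,283/64 } R={ 1133/256,567/128,71/16,9/2,5 } so 2265/512

2265/512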